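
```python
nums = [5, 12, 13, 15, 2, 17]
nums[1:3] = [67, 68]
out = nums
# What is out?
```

nums starts as [5, 12, 13, 15, 2, 17] (length 6). The slice nums[1:3] covers indices [1, 2] with values [12, 13]. Replacing that slice with [67, 68] (same length) produces [5, 67, 68, 15, 2, 17].

[5, 67, 68, 15, 2, 17]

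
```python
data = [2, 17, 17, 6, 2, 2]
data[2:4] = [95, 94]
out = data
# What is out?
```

data starts as [2, 17, 17, 6, 2, 2] (length 6). The slice data[2:4] covers indices [2, 3] with values [17, 6]. Replacing that slice with [95, 94] (same length) produces [2, 17, 95, 94, 2, 2].

[2, 17, 95, 94, 2, 2]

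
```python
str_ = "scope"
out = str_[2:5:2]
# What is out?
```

str_ has length 5. The slice str_[2:5:2] selects indices [2, 4] (2->'o', 4->'e'), giving 'oe'.

'oe'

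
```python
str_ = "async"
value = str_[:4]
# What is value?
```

str_ has length 5. The slice str_[:4] selects indices [0, 1, 2, 3] (0->'a', 1->'s', 2->'y', 3->'n'), giving 'asyn'.

'asyn'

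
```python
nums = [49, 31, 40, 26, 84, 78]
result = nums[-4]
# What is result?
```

nums has length 6. Negative index -4 maps to positive index 6 + (-4) = 2. nums[2] = 40.

40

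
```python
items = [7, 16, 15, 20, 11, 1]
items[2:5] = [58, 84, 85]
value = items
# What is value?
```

items starts as [7, 16, 15, 20, 11, 1] (length 6). The slice items[2:5] covers indices [2, 3, 4] with values [15, 20, 11]. Replacing that slice with [58, 84, 85] (same length) produces [7, 16, 58, 84, 85, 1].

[7, 16, 58, 84, 85, 1]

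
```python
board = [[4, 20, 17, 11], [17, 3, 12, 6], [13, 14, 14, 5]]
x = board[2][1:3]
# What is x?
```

board[2] = [13, 14, 14, 5]. board[2] has length 4. The slice board[2][1:3] selects indices [1, 2] (1->14, 2->14), giving [14, 14].

[14, 14]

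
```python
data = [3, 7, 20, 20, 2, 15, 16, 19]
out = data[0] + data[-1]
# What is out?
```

data has length 8. data[0] = 3.
data has length 8. Negative index -1 maps to positive index 8 + (-1) = 7. data[7] = 19.
Sum: 3 + 19 = 22.

22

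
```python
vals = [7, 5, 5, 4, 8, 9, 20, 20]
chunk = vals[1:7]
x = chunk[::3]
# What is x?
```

vals has length 8. The slice vals[1:7] selects indices [1, 2, 3, 4, 5, 6] (1->5, 2->5, 3->4, 4->8, 5->9, 6->20), giving [5, 5, 4, 8, 9, 20]. So chunk = [5, 5, 4, 8, 9, 20]. chunk has length 6. The slice chunk[::3] selects indices [0, 3] (0->5, 3->8), giving [5, 8].

[5, 8]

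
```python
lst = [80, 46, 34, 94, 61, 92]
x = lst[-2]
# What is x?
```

lst has length 6. Negative index -2 maps to positive index 6 + (-2) = 4. lst[4] = 61.

61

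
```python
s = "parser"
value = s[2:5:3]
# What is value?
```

s has length 6. The slice s[2:5:3] selects indices [2] (2->'r'), giving 'r'.

'r'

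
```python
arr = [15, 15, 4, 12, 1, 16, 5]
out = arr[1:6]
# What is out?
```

arr has length 7. The slice arr[1:6] selects indices [1, 2, 3, 4, 5] (1->15, 2->4, 3->12, 4->1, 5->16), giving [15, 4, 12, 1, 16].

[15, 4, 12, 1, 16]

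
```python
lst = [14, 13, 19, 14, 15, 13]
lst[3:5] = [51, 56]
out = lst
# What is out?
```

lst starts as [14, 13, 19, 14, 15, 13] (length 6). The slice lst[3:5] covers indices [3, 4] with values [14, 15]. Replacing that slice with [51, 56] (same length) produces [14, 13, 19, 51, 56, 13].

[14, 13, 19, 51, 56, 13]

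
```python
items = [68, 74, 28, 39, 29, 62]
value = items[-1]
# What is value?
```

items has length 6. Negative index -1 maps to positive index 6 + (-1) = 5. items[5] = 62.

62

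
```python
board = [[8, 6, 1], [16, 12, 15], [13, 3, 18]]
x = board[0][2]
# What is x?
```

board[0] = [8, 6, 1]. Taking column 2 of that row yields 1.

1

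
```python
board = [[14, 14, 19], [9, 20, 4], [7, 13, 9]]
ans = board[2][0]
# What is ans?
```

board[2] = [7, 13, 9]. Taking column 0 of that row yields 7.

7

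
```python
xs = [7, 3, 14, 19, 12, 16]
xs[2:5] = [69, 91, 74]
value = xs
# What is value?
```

xs starts as [7, 3, 14, 19, 12, 16] (length 6). The slice xs[2:5] covers indices [2, 3, 4] with values [14, 19, 12]. Replacing that slice with [69, 91, 74] (same length) produces [7, 3, 69, 91, 74, 16].

[7, 3, 69, 91, 74, 16]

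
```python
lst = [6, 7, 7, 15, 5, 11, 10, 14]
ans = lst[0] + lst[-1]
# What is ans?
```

lst has length 8. lst[0] = 6.
lst has length 8. Negative index -1 maps to positive index 8 + (-1) = 7. lst[7] = 14.
Sum: 6 + 14 = 20.

20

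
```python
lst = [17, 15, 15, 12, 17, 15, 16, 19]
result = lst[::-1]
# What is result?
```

lst has length 8. The slice lst[::-1] selects indices [7, 6, 5, 4, 3, 2, 1, 0] (7->19, 6->16, 5->15, 4->17, 3->12, 2->15, 1->15, 0->17), giving [19, 16, 15, 17, 12, 15, 15, 17].

[19, 16, 15, 17, 12, 15, 15, 17]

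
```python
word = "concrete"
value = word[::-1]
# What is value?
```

word has length 8. The slice word[::-1] selects indices [7, 6, 5, 4, 3, 2, 1, 0] (7->'e', 6->'t', 5->'e', 4->'r', 3->'c', 2->'n', 1->'o', 0->'c'), giving 'etercnoc'.

'etercnoc'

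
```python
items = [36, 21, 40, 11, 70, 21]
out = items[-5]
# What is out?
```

items has length 6. Negative index -5 maps to positive index 6 + (-5) = 1. items[1] = 21.

21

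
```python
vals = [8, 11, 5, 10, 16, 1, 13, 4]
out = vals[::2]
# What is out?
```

vals has length 8. The slice vals[::2] selects indices [0, 2, 4, 6] (0->8, 2->5, 4->16, 6->13), giving [8, 5, 16, 13].

[8, 5, 16, 13]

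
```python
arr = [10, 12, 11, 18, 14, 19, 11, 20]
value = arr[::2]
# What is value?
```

arr has length 8. The slice arr[::2] selects indices [0, 2, 4, 6] (0->10, 2->11, 4->14, 6->11), giving [10, 11, 14, 11].

[10, 11, 14, 11]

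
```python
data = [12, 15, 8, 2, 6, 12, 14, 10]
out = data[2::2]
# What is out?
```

data has length 8. The slice data[2::2] selects indices [2, 4, 6] (2->8, 4->6, 6->14), giving [8, 6, 14].

[8, 6, 14]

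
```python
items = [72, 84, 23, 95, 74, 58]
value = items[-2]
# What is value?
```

items has length 6. Negative index -2 maps to positive index 6 + (-2) = 4. items[4] = 74.

74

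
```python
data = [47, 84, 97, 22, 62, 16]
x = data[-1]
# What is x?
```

data has length 6. Negative index -1 maps to positive index 6 + (-1) = 5. data[5] = 16.

16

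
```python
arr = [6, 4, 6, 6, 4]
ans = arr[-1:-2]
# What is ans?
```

arr has length 5. The slice arr[-1:-2] resolves to an empty index range, so the result is [].

[]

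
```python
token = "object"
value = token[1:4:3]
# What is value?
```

token has length 6. The slice token[1:4:3] selects indices [1] (1->'b'), giving 'b'.

'b'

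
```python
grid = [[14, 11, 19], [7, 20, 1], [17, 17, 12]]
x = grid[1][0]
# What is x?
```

grid[1] = [7, 20, 1]. Taking column 0 of that row yields 7.

7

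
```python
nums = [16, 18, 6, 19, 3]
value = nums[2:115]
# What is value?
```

nums has length 5. The slice nums[2:115] selects indices [2, 3, 4] (2->6, 3->19, 4->3), giving [6, 19, 3].

[6, 19, 3]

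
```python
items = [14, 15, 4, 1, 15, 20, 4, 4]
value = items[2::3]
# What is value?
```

items has length 8. The slice items[2::3] selects indices [2, 5] (2->4, 5->20), giving [4, 20].

[4, 20]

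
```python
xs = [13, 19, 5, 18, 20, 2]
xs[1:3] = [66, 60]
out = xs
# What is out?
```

xs starts as [13, 19, 5, 18, 20, 2] (length 6). The slice xs[1:3] covers indices [1, 2] with values [19, 5]. Replacing that slice with [66, 60] (same length) produces [13, 66, 60, 18, 20, 2].

[13, 66, 60, 18, 20, 2]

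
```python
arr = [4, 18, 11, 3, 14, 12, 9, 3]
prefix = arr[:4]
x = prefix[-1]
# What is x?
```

arr has length 8. The slice arr[:4] selects indices [0, 1, 2, 3] (0->4, 1->18, 2->11, 3->3), giving [4, 18, 11, 3]. So prefix = [4, 18, 11, 3]. Then prefix[-1] = 3.

3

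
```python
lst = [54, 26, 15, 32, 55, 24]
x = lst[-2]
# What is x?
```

lst has length 6. Negative index -2 maps to positive index 6 + (-2) = 4. lst[4] = 55.

55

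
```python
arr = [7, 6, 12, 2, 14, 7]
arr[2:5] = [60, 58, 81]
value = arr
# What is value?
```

arr starts as [7, 6, 12, 2, 14, 7] (length 6). The slice arr[2:5] covers indices [2, 3, 4] with values [12, 2, 14]. Replacing that slice with [60, 58, 81] (same length) produces [7, 6, 60, 58, 81, 7].

[7, 6, 60, 58, 81, 7]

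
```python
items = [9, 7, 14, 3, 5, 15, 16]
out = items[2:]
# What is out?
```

items has length 7. The slice items[2:] selects indices [2, 3, 4, 5, 6] (2->14, 3->3, 4->5, 5->15, 6->16), giving [14, 3, 5, 15, 16].

[14, 3, 5, 15, 16]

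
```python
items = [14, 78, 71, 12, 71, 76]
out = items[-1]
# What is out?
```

items has length 6. Negative index -1 maps to positive index 6 + (-1) = 5. items[5] = 76.

76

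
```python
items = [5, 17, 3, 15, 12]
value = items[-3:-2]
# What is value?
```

items has length 5. The slice items[-3:-2] selects indices [2] (2->3), giving [3].

[3]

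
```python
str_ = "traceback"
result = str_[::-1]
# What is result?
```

str_ has length 9. The slice str_[::-1] selects indices [8, 7, 6, 5, 4, 3, 2, 1, 0] (8->'k', 7->'c', 6->'a', 5->'b', 4->'e', 3->'c', 2->'a', 1->'r', 0->'t'), giving 'kcabecart'.

'kcabecart'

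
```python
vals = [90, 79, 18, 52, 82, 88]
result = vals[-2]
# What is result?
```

vals has length 6. Negative index -2 maps to positive index 6 + (-2) = 4. vals[4] = 82.

82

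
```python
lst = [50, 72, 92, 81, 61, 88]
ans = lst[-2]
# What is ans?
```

lst has length 6. Negative index -2 maps to positive index 6 + (-2) = 4. lst[4] = 61.

61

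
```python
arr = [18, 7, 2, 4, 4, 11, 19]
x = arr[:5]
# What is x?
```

arr has length 7. The slice arr[:5] selects indices [0, 1, 2, 3, 4] (0->18, 1->7, 2->2, 3->4, 4->4), giving [18, 7, 2, 4, 4].

[18, 7, 2, 4, 4]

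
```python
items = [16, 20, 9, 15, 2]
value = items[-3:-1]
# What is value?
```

items has length 5. The slice items[-3:-1] selects indices [2, 3] (2->9, 3->15), giving [9, 15].

[9, 15]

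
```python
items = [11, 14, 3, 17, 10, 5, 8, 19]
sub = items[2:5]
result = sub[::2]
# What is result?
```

items has length 8. The slice items[2:5] selects indices [2, 3, 4] (2->3, 3->17, 4->10), giving [3, 17, 10]. So sub = [3, 17, 10]. sub has length 3. The slice sub[::2] selects indices [0, 2] (0->3, 2->10), giving [3, 10].

[3, 10]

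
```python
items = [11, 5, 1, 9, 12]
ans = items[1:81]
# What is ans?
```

items has length 5. The slice items[1:81] selects indices [1, 2, 3, 4] (1->5, 2->1, 3->9, 4->12), giving [5, 1, 9, 12].

[5, 1, 9, 12]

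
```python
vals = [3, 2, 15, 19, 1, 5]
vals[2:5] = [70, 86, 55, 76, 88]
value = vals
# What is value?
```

vals starts as [3, 2, 15, 19, 1, 5] (length 6). The slice vals[2:5] covers indices [2, 3, 4] with values [15, 19, 1]. Replacing that slice with [70, 86, 55, 76, 88] (different length) produces [3, 2, 70, 86, 55, 76, 88, 5].

[3, 2, 70, 86, 55, 76, 88, 5]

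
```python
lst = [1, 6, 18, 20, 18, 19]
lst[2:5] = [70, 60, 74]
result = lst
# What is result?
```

lst starts as [1, 6, 18, 20, 18, 19] (length 6). The slice lst[2:5] covers indices [2, 3, 4] with values [18, 20, 18]. Replacing that slice with [70, 60, 74] (same length) produces [1, 6, 70, 60, 74, 19].

[1, 6, 70, 60, 74, 19]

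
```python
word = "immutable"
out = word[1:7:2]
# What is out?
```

word has length 9. The slice word[1:7:2] selects indices [1, 3, 5] (1->'m', 3->'u', 5->'a'), giving 'mua'.

'mua'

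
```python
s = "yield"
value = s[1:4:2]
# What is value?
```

s has length 5. The slice s[1:4:2] selects indices [1, 3] (1->'i', 3->'l'), giving 'il'.

'il'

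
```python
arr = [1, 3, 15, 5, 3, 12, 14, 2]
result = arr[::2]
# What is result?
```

arr has length 8. The slice arr[::2] selects indices [0, 2, 4, 6] (0->1, 2->15, 4->3, 6->14), giving [1, 15, 3, 14].

[1, 15, 3, 14]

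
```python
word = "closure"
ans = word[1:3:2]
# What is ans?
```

word has length 7. The slice word[1:3:2] selects indices [1] (1->'l'), giving 'l'.

'l'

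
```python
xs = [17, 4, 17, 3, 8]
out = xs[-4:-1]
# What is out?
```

xs has length 5. The slice xs[-4:-1] selects indices [1, 2, 3] (1->4, 2->17, 3->3), giving [4, 17, 3].

[4, 17, 3]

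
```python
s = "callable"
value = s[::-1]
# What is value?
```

s has length 8. The slice s[::-1] selects indices [7, 6, 5, 4, 3, 2, 1, 0] (7->'e', 6->'l', 5->'b', 4->'a', 3->'l', 2->'l', 1->'a', 0->'c'), giving 'elballac'.

'elballac'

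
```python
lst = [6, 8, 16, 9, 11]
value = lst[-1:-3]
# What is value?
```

lst has length 5. The slice lst[-1:-3] resolves to an empty index range, so the result is [].

[]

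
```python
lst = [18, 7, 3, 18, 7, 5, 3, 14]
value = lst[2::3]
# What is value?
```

lst has length 8. The slice lst[2::3] selects indices [2, 5] (2->3, 5->5), giving [3, 5].

[3, 5]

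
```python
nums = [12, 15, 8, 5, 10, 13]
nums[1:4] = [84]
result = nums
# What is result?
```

nums starts as [12, 15, 8, 5, 10, 13] (length 6). The slice nums[1:4] covers indices [1, 2, 3] with values [15, 8, 5]. Replacing that slice with [84] (different length) produces [12, 84, 10, 13].

[12, 84, 10, 13]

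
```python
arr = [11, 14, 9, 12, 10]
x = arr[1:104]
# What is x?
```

arr has length 5. The slice arr[1:104] selects indices [1, 2, 3, 4] (1->14, 2->9, 3->12, 4->10), giving [14, 9, 12, 10].

[14, 9, 12, 10]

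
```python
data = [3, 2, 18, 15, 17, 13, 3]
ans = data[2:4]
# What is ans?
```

data has length 7. The slice data[2:4] selects indices [2, 3] (2->18, 3->15), giving [18, 15].

[18, 15]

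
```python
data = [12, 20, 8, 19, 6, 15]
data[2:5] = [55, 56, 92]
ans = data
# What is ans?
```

data starts as [12, 20, 8, 19, 6, 15] (length 6). The slice data[2:5] covers indices [2, 3, 4] with values [8, 19, 6]. Replacing that slice with [55, 56, 92] (same length) produces [12, 20, 55, 56, 92, 15].

[12, 20, 55, 56, 92, 15]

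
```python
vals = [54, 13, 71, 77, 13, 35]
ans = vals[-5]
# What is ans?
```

vals has length 6. Negative index -5 maps to positive index 6 + (-5) = 1. vals[1] = 13.

13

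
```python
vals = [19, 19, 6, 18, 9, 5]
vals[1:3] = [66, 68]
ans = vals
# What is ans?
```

vals starts as [19, 19, 6, 18, 9, 5] (length 6). The slice vals[1:3] covers indices [1, 2] with values [19, 6]. Replacing that slice with [66, 68] (same length) produces [19, 66, 68, 18, 9, 5].

[19, 66, 68, 18, 9, 5]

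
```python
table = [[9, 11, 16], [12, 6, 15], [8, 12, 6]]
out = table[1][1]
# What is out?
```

table[1] = [12, 6, 15]. Taking column 1 of that row yields 6.

6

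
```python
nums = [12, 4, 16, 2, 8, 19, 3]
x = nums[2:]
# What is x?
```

nums has length 7. The slice nums[2:] selects indices [2, 3, 4, 5, 6] (2->16, 3->2, 4->8, 5->19, 6->3), giving [16, 2, 8, 19, 3].

[16, 2, 8, 19, 3]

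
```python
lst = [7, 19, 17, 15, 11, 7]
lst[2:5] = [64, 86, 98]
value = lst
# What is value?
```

lst starts as [7, 19, 17, 15, 11, 7] (length 6). The slice lst[2:5] covers indices [2, 3, 4] with values [17, 15, 11]. Replacing that slice with [64, 86, 98] (same length) produces [7, 19, 64, 86, 98, 7].

[7, 19, 64, 86, 98, 7]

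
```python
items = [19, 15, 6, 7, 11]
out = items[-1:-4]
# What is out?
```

items has length 5. The slice items[-1:-4] resolves to an empty index range, so the result is [].

[]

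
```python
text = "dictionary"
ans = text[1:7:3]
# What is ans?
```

text has length 10. The slice text[1:7:3] selects indices [1, 4] (1->'i', 4->'i'), giving 'ii'.

'ii'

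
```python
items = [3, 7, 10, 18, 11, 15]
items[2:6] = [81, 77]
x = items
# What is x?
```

items starts as [3, 7, 10, 18, 11, 15] (length 6). The slice items[2:6] covers indices [2, 3, 4, 5] with values [10, 18, 11, 15]. Replacing that slice with [81, 77] (different length) produces [3, 7, 81, 77].

[3, 7, 81, 77]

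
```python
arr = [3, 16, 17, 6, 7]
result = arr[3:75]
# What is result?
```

arr has length 5. The slice arr[3:75] selects indices [3, 4] (3->6, 4->7), giving [6, 7].

[6, 7]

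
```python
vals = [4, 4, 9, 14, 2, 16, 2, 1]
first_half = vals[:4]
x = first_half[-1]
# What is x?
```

vals has length 8. The slice vals[:4] selects indices [0, 1, 2, 3] (0->4, 1->4, 2->9, 3->14), giving [4, 4, 9, 14]. So first_half = [4, 4, 9, 14]. Then first_half[-1] = 14.

14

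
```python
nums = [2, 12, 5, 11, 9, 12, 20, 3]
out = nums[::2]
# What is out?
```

nums has length 8. The slice nums[::2] selects indices [0, 2, 4, 6] (0->2, 2->5, 4->9, 6->20), giving [2, 5, 9, 20].

[2, 5, 9, 20]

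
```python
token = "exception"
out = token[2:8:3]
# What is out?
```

token has length 9. The slice token[2:8:3] selects indices [2, 5] (2->'c', 5->'t'), giving 'ct'.

'ct'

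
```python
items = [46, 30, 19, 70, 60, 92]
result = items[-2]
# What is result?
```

items has length 6. Negative index -2 maps to positive index 6 + (-2) = 4. items[4] = 60.

60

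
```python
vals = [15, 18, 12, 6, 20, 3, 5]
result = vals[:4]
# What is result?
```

vals has length 7. The slice vals[:4] selects indices [0, 1, 2, 3] (0->15, 1->18, 2->12, 3->6), giving [15, 18, 12, 6].

[15, 18, 12, 6]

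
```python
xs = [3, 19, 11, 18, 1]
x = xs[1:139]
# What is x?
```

xs has length 5. The slice xs[1:139] selects indices [1, 2, 3, 4] (1->19, 2->11, 3->18, 4->1), giving [19, 11, 18, 1].

[19, 11, 18, 1]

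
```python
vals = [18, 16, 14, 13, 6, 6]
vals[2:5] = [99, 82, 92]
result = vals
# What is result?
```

vals starts as [18, 16, 14, 13, 6, 6] (length 6). The slice vals[2:5] covers indices [2, 3, 4] with values [14, 13, 6]. Replacing that slice with [99, 82, 92] (same length) produces [18, 16, 99, 82, 92, 6].

[18, 16, 99, 82, 92, 6]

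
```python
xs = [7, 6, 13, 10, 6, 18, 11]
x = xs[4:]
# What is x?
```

xs has length 7. The slice xs[4:] selects indices [4, 5, 6] (4->6, 5->18, 6->11), giving [6, 18, 11].

[6, 18, 11]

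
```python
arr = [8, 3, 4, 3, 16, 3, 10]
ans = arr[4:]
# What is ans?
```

arr has length 7. The slice arr[4:] selects indices [4, 5, 6] (4->16, 5->3, 6->10), giving [16, 3, 10].

[16, 3, 10]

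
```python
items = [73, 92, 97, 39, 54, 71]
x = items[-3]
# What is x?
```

items has length 6. Negative index -3 maps to positive index 6 + (-3) = 3. items[3] = 39.

39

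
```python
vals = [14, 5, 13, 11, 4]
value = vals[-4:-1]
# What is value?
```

vals has length 5. The slice vals[-4:-1] selects indices [1, 2, 3] (1->5, 2->13, 3->11), giving [5, 13, 11].

[5, 13, 11]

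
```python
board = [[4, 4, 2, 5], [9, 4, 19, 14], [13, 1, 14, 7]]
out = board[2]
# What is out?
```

board has 3 rows. Row 2 is [13, 1, 14, 7].

[13, 1, 14, 7]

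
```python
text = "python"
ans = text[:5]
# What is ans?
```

text has length 6. The slice text[:5] selects indices [0, 1, 2, 3, 4] (0->'p', 1->'y', 2->'t', 3->'h', 4->'o'), giving 'pytho'.

'pytho'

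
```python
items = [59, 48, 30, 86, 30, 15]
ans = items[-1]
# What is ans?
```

items has length 6. Negative index -1 maps to positive index 6 + (-1) = 5. items[5] = 15.

15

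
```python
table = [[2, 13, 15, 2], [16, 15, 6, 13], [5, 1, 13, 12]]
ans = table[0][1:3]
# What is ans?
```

table[0] = [2, 13, 15, 2]. table[0] has length 4. The slice table[0][1:3] selects indices [1, 2] (1->13, 2->15), giving [13, 15].

[13, 15]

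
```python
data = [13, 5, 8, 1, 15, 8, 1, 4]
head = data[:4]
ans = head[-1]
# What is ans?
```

data has length 8. The slice data[:4] selects indices [0, 1, 2, 3] (0->13, 1->5, 2->8, 3->1), giving [13, 5, 8, 1]. So head = [13, 5, 8, 1]. Then head[-1] = 1.

1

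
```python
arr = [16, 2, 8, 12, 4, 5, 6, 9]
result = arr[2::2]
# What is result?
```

arr has length 8. The slice arr[2::2] selects indices [2, 4, 6] (2->8, 4->4, 6->6), giving [8, 4, 6].

[8, 4, 6]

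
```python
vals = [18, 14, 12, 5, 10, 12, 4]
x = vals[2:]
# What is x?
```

vals has length 7. The slice vals[2:] selects indices [2, 3, 4, 5, 6] (2->12, 3->5, 4->10, 5->12, 6->4), giving [12, 5, 10, 12, 4].

[12, 5, 10, 12, 4]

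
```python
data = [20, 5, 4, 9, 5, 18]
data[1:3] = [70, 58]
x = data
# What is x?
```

data starts as [20, 5, 4, 9, 5, 18] (length 6). The slice data[1:3] covers indices [1, 2] with values [5, 4]. Replacing that slice with [70, 58] (same length) produces [20, 70, 58, 9, 5, 18].

[20, 70, 58, 9, 5, 18]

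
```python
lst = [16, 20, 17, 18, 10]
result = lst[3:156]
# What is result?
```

lst has length 5. The slice lst[3:156] selects indices [3, 4] (3->18, 4->10), giving [18, 10].

[18, 10]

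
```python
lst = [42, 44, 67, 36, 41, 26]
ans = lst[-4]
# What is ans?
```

lst has length 6. Negative index -4 maps to positive index 6 + (-4) = 2. lst[2] = 67.

67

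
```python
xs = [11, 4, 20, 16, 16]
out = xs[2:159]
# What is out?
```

xs has length 5. The slice xs[2:159] selects indices [2, 3, 4] (2->20, 3->16, 4->16), giving [20, 16, 16].

[20, 16, 16]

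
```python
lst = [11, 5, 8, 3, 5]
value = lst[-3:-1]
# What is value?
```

lst has length 5. The slice lst[-3:-1] selects indices [2, 3] (2->8, 3->3), giving [8, 3].

[8, 3]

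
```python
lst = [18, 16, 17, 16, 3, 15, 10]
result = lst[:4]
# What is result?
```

lst has length 7. The slice lst[:4] selects indices [0, 1, 2, 3] (0->18, 1->16, 2->17, 3->16), giving [18, 16, 17, 16].

[18, 16, 17, 16]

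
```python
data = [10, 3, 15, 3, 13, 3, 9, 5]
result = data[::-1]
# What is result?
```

data has length 8. The slice data[::-1] selects indices [7, 6, 5, 4, 3, 2, 1, 0] (7->5, 6->9, 5->3, 4->13, 3->3, 2->15, 1->3, 0->10), giving [5, 9, 3, 13, 3, 15, 3, 10].

[5, 9, 3, 13, 3, 15, 3, 10]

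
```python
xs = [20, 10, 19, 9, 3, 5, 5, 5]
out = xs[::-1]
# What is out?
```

xs has length 8. The slice xs[::-1] selects indices [7, 6, 5, 4, 3, 2, 1, 0] (7->5, 6->5, 5->5, 4->3, 3->9, 2->19, 1->10, 0->20), giving [5, 5, 5, 3, 9, 19, 10, 20].

[5, 5, 5, 3, 9, 19, 10, 20]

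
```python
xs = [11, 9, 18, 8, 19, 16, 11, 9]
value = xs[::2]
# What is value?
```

xs has length 8. The slice xs[::2] selects indices [0, 2, 4, 6] (0->11, 2->18, 4->19, 6->11), giving [11, 18, 19, 11].

[11, 18, 19, 11]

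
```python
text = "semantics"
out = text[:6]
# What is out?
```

text has length 9. The slice text[:6] selects indices [0, 1, 2, 3, 4, 5] (0->'s', 1->'e', 2->'m', 3->'a', 4->'n', 5->'t'), giving 'semant'.

'semant'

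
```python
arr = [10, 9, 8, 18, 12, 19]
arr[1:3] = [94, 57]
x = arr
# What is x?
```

arr starts as [10, 9, 8, 18, 12, 19] (length 6). The slice arr[1:3] covers indices [1, 2] with values [9, 8]. Replacing that slice with [94, 57] (same length) produces [10, 94, 57, 18, 12, 19].

[10, 94, 57, 18, 12, 19]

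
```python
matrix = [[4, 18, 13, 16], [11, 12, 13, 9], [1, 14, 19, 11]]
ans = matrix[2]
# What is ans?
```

matrix has 3 rows. Row 2 is [1, 14, 19, 11].

[1, 14, 19, 11]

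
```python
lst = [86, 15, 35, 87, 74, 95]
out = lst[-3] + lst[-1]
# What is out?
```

lst has length 6. Negative index -3 maps to positive index 6 + (-3) = 3. lst[3] = 87.
lst has length 6. Negative index -1 maps to positive index 6 + (-1) = 5. lst[5] = 95.
Sum: 87 + 95 = 182.

182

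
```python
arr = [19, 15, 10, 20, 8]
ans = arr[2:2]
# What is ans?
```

arr has length 5. The slice arr[2:2] resolves to an empty index range, so the result is [].

[]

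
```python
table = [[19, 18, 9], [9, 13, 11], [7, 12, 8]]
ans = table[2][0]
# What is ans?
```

table[2] = [7, 12, 8]. Taking column 0 of that row yields 7.

7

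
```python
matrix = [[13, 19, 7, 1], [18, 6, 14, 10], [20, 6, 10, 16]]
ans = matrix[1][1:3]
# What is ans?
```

matrix[1] = [18, 6, 14, 10]. matrix[1] has length 4. The slice matrix[1][1:3] selects indices [1, 2] (1->6, 2->14), giving [6, 14].

[6, 14]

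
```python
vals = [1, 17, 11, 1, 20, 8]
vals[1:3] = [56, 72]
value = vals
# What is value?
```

vals starts as [1, 17, 11, 1, 20, 8] (length 6). The slice vals[1:3] covers indices [1, 2] with values [17, 11]. Replacing that slice with [56, 72] (same length) produces [1, 56, 72, 1, 20, 8].

[1, 56, 72, 1, 20, 8]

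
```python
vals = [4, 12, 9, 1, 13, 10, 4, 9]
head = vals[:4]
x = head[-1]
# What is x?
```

vals has length 8. The slice vals[:4] selects indices [0, 1, 2, 3] (0->4, 1->12, 2->9, 3->1), giving [4, 12, 9, 1]. So head = [4, 12, 9, 1]. Then head[-1] = 1.

1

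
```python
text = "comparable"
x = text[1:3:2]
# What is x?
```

text has length 10. The slice text[1:3:2] selects indices [1] (1->'o'), giving 'o'.

'o'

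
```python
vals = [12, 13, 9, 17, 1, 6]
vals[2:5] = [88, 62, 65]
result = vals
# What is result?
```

vals starts as [12, 13, 9, 17, 1, 6] (length 6). The slice vals[2:5] covers indices [2, 3, 4] with values [9, 17, 1]. Replacing that slice with [88, 62, 65] (same length) produces [12, 13, 88, 62, 65, 6].

[12, 13, 88, 62, 65, 6]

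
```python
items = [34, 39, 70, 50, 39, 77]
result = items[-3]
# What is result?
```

items has length 6. Negative index -3 maps to positive index 6 + (-3) = 3. items[3] = 50.

50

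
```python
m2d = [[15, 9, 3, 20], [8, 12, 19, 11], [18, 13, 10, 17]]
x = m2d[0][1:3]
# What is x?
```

m2d[0] = [15, 9, 3, 20]. m2d[0] has length 4. The slice m2d[0][1:3] selects indices [1, 2] (1->9, 2->3), giving [9, 3].

[9, 3]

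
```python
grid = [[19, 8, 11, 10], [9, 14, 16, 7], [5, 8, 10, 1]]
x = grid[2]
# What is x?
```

grid has 3 rows. Row 2 is [5, 8, 10, 1].

[5, 8, 10, 1]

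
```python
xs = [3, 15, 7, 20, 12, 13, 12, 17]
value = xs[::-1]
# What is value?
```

xs has length 8. The slice xs[::-1] selects indices [7, 6, 5, 4, 3, 2, 1, 0] (7->17, 6->12, 5->13, 4->12, 3->20, 2->7, 1->15, 0->3), giving [17, 12, 13, 12, 20, 7, 15, 3].

[17, 12, 13, 12, 20, 7, 15, 3]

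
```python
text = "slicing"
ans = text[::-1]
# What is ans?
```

text has length 7. The slice text[::-1] selects indices [6, 5, 4, 3, 2, 1, 0] (6->'g', 5->'n', 4->'i', 3->'c', 2->'i', 1->'l', 0->'s'), giving 'gnicils'.

'gnicils'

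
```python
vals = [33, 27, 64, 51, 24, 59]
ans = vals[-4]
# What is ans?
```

vals has length 6. Negative index -4 maps to positive index 6 + (-4) = 2. vals[2] = 64.

64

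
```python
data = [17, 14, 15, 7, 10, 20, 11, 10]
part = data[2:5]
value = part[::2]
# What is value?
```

data has length 8. The slice data[2:5] selects indices [2, 3, 4] (2->15, 3->7, 4->10), giving [15, 7, 10]. So part = [15, 7, 10]. part has length 3. The slice part[::2] selects indices [0, 2] (0->15, 2->10), giving [15, 10].

[15, 10]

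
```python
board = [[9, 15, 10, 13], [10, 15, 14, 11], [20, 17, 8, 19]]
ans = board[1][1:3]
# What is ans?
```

board[1] = [10, 15, 14, 11]. board[1] has length 4. The slice board[1][1:3] selects indices [1, 2] (1->15, 2->14), giving [15, 14].

[15, 14]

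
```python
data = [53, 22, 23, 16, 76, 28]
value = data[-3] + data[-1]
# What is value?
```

data has length 6. Negative index -3 maps to positive index 6 + (-3) = 3. data[3] = 16.
data has length 6. Negative index -1 maps to positive index 6 + (-1) = 5. data[5] = 28.
Sum: 16 + 28 = 44.

44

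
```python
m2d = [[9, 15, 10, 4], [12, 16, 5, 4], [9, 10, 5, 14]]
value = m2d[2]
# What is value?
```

m2d has 3 rows. Row 2 is [9, 10, 5, 14].

[9, 10, 5, 14]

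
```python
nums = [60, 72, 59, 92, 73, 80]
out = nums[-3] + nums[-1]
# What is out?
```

nums has length 6. Negative index -3 maps to positive index 6 + (-3) = 3. nums[3] = 92.
nums has length 6. Negative index -1 maps to positive index 6 + (-1) = 5. nums[5] = 80.
Sum: 92 + 80 = 172.

172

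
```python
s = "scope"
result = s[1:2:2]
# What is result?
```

s has length 5. The slice s[1:2:2] selects indices [1] (1->'c'), giving 'c'.

'c'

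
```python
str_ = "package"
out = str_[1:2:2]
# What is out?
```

str_ has length 7. The slice str_[1:2:2] selects indices [1] (1->'a'), giving 'a'.

'a'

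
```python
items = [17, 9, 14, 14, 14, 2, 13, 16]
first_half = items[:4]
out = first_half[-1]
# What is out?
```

items has length 8. The slice items[:4] selects indices [0, 1, 2, 3] (0->17, 1->9, 2->14, 3->14), giving [17, 9, 14, 14]. So first_half = [17, 9, 14, 14]. Then first_half[-1] = 14.

14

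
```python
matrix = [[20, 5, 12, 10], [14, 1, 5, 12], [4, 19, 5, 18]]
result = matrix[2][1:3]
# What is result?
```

matrix[2] = [4, 19, 5, 18]. matrix[2] has length 4. The slice matrix[2][1:3] selects indices [1, 2] (1->19, 2->5), giving [19, 5].

[19, 5]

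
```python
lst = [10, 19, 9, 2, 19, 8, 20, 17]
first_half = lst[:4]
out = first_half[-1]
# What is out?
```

lst has length 8. The slice lst[:4] selects indices [0, 1, 2, 3] (0->10, 1->19, 2->9, 3->2), giving [10, 19, 9, 2]. So first_half = [10, 19, 9, 2]. Then first_half[-1] = 2.

2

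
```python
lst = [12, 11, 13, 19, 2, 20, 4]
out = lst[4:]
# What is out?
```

lst has length 7. The slice lst[4:] selects indices [4, 5, 6] (4->2, 5->20, 6->4), giving [2, 20, 4].

[2, 20, 4]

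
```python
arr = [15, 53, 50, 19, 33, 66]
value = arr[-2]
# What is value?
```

arr has length 6. Negative index -2 maps to positive index 6 + (-2) = 4. arr[4] = 33.

33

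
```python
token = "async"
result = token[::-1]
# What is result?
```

token has length 5. The slice token[::-1] selects indices [4, 3, 2, 1, 0] (4->'c', 3->'n', 2->'y', 1->'s', 0->'a'), giving 'cnysa'.

'cnysa'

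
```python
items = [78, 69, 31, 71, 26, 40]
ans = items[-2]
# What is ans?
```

items has length 6. Negative index -2 maps to positive index 6 + (-2) = 4. items[4] = 26.

26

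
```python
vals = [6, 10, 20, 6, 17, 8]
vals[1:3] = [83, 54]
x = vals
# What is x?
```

vals starts as [6, 10, 20, 6, 17, 8] (length 6). The slice vals[1:3] covers indices [1, 2] with values [10, 20]. Replacing that slice with [83, 54] (same length) produces [6, 83, 54, 6, 17, 8].

[6, 83, 54, 6, 17, 8]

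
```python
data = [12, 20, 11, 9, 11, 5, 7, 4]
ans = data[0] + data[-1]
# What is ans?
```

data has length 8. data[0] = 12.
data has length 8. Negative index -1 maps to positive index 8 + (-1) = 7. data[7] = 4.
Sum: 12 + 4 = 16.

16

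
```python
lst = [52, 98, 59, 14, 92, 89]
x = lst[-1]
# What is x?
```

lst has length 6. Negative index -1 maps to positive index 6 + (-1) = 5. lst[5] = 89.

89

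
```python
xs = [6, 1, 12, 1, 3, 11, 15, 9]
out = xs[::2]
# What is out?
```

xs has length 8. The slice xs[::2] selects indices [0, 2, 4, 6] (0->6, 2->12, 4->3, 6->15), giving [6, 12, 3, 15].

[6, 12, 3, 15]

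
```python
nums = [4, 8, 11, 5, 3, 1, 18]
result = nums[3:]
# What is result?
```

nums has length 7. The slice nums[3:] selects indices [3, 4, 5, 6] (3->5, 4->3, 5->1, 6->18), giving [5, 3, 1, 18].

[5, 3, 1, 18]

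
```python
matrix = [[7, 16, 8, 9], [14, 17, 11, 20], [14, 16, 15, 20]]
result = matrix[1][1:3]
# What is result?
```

matrix[1] = [14, 17, 11, 20]. matrix[1] has length 4. The slice matrix[1][1:3] selects indices [1, 2] (1->17, 2->11), giving [17, 11].

[17, 11]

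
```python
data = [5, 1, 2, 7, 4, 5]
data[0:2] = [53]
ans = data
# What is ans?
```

data starts as [5, 1, 2, 7, 4, 5] (length 6). The slice data[0:2] covers indices [0, 1] with values [5, 1]. Replacing that slice with [53] (different length) produces [53, 2, 7, 4, 5].

[53, 2, 7, 4, 5]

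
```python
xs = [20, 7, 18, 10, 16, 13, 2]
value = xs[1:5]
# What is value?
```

xs has length 7. The slice xs[1:5] selects indices [1, 2, 3, 4] (1->7, 2->18, 3->10, 4->16), giving [7, 18, 10, 16].

[7, 18, 10, 16]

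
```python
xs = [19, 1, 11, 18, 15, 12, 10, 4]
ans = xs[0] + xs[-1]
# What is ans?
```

xs has length 8. xs[0] = 19.
xs has length 8. Negative index -1 maps to positive index 8 + (-1) = 7. xs[7] = 4.
Sum: 19 + 4 = 23.

23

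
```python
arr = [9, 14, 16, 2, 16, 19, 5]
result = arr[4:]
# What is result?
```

arr has length 7. The slice arr[4:] selects indices [4, 5, 6] (4->16, 5->19, 6->5), giving [16, 19, 5].

[16, 19, 5]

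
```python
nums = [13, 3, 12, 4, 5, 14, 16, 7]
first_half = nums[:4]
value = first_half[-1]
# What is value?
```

nums has length 8. The slice nums[:4] selects indices [0, 1, 2, 3] (0->13, 1->3, 2->12, 3->4), giving [13, 3, 12, 4]. So first_half = [13, 3, 12, 4]. Then first_half[-1] = 4.

4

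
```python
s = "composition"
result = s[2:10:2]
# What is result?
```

s has length 11. The slice s[2:10:2] selects indices [2, 4, 6, 8] (2->'m', 4->'o', 6->'i', 8->'i'), giving 'moii'.

'moii'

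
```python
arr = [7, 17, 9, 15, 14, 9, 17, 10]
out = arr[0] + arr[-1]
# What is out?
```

arr has length 8. arr[0] = 7.
arr has length 8. Negative index -1 maps to positive index 8 + (-1) = 7. arr[7] = 10.
Sum: 7 + 10 = 17.

17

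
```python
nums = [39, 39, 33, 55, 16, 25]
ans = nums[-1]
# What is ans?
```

nums has length 6. Negative index -1 maps to positive index 6 + (-1) = 5. nums[5] = 25.

25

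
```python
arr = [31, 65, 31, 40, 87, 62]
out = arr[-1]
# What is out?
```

arr has length 6. Negative index -1 maps to positive index 6 + (-1) = 5. arr[5] = 62.

62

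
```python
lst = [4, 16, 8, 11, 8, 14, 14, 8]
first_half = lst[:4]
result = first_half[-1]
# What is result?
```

lst has length 8. The slice lst[:4] selects indices [0, 1, 2, 3] (0->4, 1->16, 2->8, 3->11), giving [4, 16, 8, 11]. So first_half = [4, 16, 8, 11]. Then first_half[-1] = 11.

11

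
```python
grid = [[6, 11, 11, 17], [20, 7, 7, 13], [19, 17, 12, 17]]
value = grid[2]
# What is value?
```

grid has 3 rows. Row 2 is [19, 17, 12, 17].

[19, 17, 12, 17]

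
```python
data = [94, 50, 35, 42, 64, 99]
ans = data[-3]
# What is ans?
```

data has length 6. Negative index -3 maps to positive index 6 + (-3) = 3. data[3] = 42.

42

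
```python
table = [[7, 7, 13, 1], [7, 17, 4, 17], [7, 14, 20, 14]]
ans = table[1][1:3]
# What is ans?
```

table[1] = [7, 17, 4, 17]. table[1] has length 4. The slice table[1][1:3] selects indices [1, 2] (1->17, 2->4), giving [17, 4].

[17, 4]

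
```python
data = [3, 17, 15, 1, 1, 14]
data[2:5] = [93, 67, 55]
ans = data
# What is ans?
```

data starts as [3, 17, 15, 1, 1, 14] (length 6). The slice data[2:5] covers indices [2, 3, 4] with values [15, 1, 1]. Replacing that slice with [93, 67, 55] (same length) produces [3, 17, 93, 67, 55, 14].

[3, 17, 93, 67, 55, 14]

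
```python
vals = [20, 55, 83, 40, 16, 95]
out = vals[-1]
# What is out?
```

vals has length 6. Negative index -1 maps to positive index 6 + (-1) = 5. vals[5] = 95.

95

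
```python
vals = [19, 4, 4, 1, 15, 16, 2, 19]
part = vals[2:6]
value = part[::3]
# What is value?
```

vals has length 8. The slice vals[2:6] selects indices [2, 3, 4, 5] (2->4, 3->1, 4->15, 5->16), giving [4, 1, 15, 16]. So part = [4, 1, 15, 16]. part has length 4. The slice part[::3] selects indices [0, 3] (0->4, 3->16), giving [4, 16].

[4, 16]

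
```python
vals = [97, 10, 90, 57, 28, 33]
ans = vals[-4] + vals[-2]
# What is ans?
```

vals has length 6. Negative index -4 maps to positive index 6 + (-4) = 2. vals[2] = 90.
vals has length 6. Negative index -2 maps to positive index 6 + (-2) = 4. vals[4] = 28.
Sum: 90 + 28 = 118.

118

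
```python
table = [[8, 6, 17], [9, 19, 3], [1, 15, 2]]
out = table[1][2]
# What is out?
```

table[1] = [9, 19, 3]. Taking column 2 of that row yields 3.

3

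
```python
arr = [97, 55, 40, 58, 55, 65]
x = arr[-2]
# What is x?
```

arr has length 6. Negative index -2 maps to positive index 6 + (-2) = 4. arr[4] = 55.

55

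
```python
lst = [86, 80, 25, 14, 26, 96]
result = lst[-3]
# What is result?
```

lst has length 6. Negative index -3 maps to positive index 6 + (-3) = 3. lst[3] = 14.

14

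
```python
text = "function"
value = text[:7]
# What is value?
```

text has length 8. The slice text[:7] selects indices [0, 1, 2, 3, 4, 5, 6] (0->'f', 1->'u', 2->'n', 3->'c', 4->'t', 5->'i', 6->'o'), giving 'functio'.

'functio'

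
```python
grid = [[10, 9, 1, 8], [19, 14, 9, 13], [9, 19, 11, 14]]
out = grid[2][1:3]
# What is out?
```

grid[2] = [9, 19, 11, 14]. grid[2] has length 4. The slice grid[2][1:3] selects indices [1, 2] (1->19, 2->11), giving [19, 11].

[19, 11]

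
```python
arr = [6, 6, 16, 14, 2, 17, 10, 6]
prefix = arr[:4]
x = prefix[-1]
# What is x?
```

arr has length 8. The slice arr[:4] selects indices [0, 1, 2, 3] (0->6, 1->6, 2->16, 3->14), giving [6, 6, 16, 14]. So prefix = [6, 6, 16, 14]. Then prefix[-1] = 14.

14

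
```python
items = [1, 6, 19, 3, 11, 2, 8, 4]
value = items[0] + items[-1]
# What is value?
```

items has length 8. items[0] = 1.
items has length 8. Negative index -1 maps to positive index 8 + (-1) = 7. items[7] = 4.
Sum: 1 + 4 = 5.

5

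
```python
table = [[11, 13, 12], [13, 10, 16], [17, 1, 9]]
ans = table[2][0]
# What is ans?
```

table[2] = [17, 1, 9]. Taking column 0 of that row yields 17.

17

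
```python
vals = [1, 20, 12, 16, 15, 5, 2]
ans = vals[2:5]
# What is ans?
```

vals has length 7. The slice vals[2:5] selects indices [2, 3, 4] (2->12, 3->16, 4->15), giving [12, 16, 15].

[12, 16, 15]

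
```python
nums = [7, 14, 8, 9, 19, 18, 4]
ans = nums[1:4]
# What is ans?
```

nums has length 7. The slice nums[1:4] selects indices [1, 2, 3] (1->14, 2->8, 3->9), giving [14, 8, 9].

[14, 8, 9]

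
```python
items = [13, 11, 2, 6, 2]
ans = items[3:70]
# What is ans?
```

items has length 5. The slice items[3:70] selects indices [3, 4] (3->6, 4->2), giving [6, 2].

[6, 2]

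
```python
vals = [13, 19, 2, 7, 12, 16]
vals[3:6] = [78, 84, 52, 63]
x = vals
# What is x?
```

vals starts as [13, 19, 2, 7, 12, 16] (length 6). The slice vals[3:6] covers indices [3, 4, 5] with values [7, 12, 16]. Replacing that slice with [78, 84, 52, 63] (different length) produces [13, 19, 2, 78, 84, 52, 63].

[13, 19, 2, 78, 84, 52, 63]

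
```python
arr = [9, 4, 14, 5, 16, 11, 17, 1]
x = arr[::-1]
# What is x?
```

arr has length 8. The slice arr[::-1] selects indices [7, 6, 5, 4, 3, 2, 1, 0] (7->1, 6->17, 5->11, 4->16, 3->5, 2->14, 1->4, 0->9), giving [1, 17, 11, 16, 5, 14, 4, 9].

[1, 17, 11, 16, 5, 14, 4, 9]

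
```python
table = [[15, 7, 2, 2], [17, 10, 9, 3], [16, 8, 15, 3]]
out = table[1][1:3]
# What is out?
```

table[1] = [17, 10, 9, 3]. table[1] has length 4. The slice table[1][1:3] selects indices [1, 2] (1->10, 2->9), giving [10, 9].

[10, 9]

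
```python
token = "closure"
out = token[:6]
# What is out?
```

token has length 7. The slice token[:6] selects indices [0, 1, 2, 3, 4, 5] (0->'c', 1->'l', 2->'o', 3->'s', 4->'u', 5->'r'), giving 'closur'.

'closur'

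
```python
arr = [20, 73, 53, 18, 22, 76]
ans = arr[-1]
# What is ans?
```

arr has length 6. Negative index -1 maps to positive index 6 + (-1) = 5. arr[5] = 76.

76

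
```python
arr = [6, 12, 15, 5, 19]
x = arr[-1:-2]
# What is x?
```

arr has length 5. The slice arr[-1:-2] resolves to an empty index range, so the result is [].

[]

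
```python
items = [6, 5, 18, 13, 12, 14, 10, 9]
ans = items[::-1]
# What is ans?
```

items has length 8. The slice items[::-1] selects indices [7, 6, 5, 4, 3, 2, 1, 0] (7->9, 6->10, 5->14, 4->12, 3->13, 2->18, 1->5, 0->6), giving [9, 10, 14, 12, 13, 18, 5, 6].

[9, 10, 14, 12, 13, 18, 5, 6]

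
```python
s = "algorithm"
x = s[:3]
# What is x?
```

s has length 9. The slice s[:3] selects indices [0, 1, 2] (0->'a', 1->'l', 2->'g'), giving 'alg'.

'alg'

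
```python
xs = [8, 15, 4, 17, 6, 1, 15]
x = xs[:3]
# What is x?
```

xs has length 7. The slice xs[:3] selects indices [0, 1, 2] (0->8, 1->15, 2->4), giving [8, 15, 4].

[8, 15, 4]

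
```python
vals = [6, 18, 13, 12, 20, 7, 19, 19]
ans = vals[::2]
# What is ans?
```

vals has length 8. The slice vals[::2] selects indices [0, 2, 4, 6] (0->6, 2->13, 4->20, 6->19), giving [6, 13, 20, 19].

[6, 13, 20, 19]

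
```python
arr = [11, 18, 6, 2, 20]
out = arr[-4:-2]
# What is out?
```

arr has length 5. The slice arr[-4:-2] selects indices [1, 2] (1->18, 2->6), giving [18, 6].

[18, 6]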